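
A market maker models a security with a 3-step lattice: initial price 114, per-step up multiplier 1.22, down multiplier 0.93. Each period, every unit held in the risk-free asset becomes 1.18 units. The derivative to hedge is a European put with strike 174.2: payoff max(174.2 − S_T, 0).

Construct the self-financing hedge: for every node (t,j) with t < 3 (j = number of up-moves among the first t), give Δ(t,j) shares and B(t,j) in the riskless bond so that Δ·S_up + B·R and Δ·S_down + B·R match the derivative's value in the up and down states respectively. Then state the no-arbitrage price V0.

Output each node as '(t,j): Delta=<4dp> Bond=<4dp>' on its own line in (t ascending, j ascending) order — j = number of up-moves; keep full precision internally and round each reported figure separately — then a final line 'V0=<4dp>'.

Risk-neutral probability p* = (R−d)/(u−d) = (1.18−0.93)/(1.22−0.93) = 0.8621.
Payoff layer (t=3): V(3,0)=82.5033, V(3,1)=53.9097, V(3,2)=16.3998, V(3,3)=0.0000
  t=2,j=0: stock 98.5986 → up 120.2903 (V=53.9097), down 91.6967 (V=82.5033). Price 49.0285; hedge Δ=-1.0000, bond B=147.6271.
  t=2,j=1: stock 129.3444 → up 157.8002 (V=16.3998), down 120.2903 (V=53.9097). Price 18.2827; hedge Δ=-1.0000, bond B=147.6271.
  t=2,j=2: stock 169.6776 → up 207.0067 (V=0.0000), down 157.8002 (V=16.3998). Price 1.9170; hedge Δ=-0.3333, bond B=58.4681.
  t=1,j=0: stock 106.0200 → up 129.3444 (V=18.2827), down 98.5986 (V=49.0285). Price 19.0877; hedge Δ=-1.0000, bond B=125.1077.
  t=1,j=1: stock 139.0800 → up 169.6776 (V=1.9170), down 129.3444 (V=18.2827). Price 3.5376; hedge Δ=-0.4058, bond B=59.9711.
  t=0,j=0: stock 114.0000 → up 139.0800 (V=3.5376), down 106.0200 (V=19.0877). Price 4.8156; hedge Δ=-0.4704, bond B=58.4368.
Each (Δ,B) replicates both successor values, so the strategy is self-financing and V0 is arbitrage-free.

(0,0): Delta=-0.4704 Bond=58.4368
(1,0): Delta=-1.0000 Bond=125.1077
(1,1): Delta=-0.4058 Bond=59.9711
(2,0): Delta=-1.0000 Bond=147.6271
(2,1): Delta=-1.0000 Bond=147.6271
(2,2): Delta=-0.3333 Bond=58.4681
V0=4.8156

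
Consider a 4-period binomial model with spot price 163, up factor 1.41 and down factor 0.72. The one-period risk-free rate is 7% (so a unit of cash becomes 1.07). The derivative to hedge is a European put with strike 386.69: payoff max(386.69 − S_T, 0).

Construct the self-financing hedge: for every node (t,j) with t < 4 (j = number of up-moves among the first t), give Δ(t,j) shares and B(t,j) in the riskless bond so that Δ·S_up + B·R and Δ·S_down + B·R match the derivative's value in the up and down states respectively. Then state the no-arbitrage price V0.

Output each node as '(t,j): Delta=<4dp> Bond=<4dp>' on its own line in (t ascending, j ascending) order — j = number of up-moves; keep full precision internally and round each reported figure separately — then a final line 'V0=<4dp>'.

(0,0): Delta=-0.7560 Bond=268.2426
(1,0): Delta=-1.0000 Bond=315.6542
(1,1): Delta=-0.6350 Bond=259.2031
(2,0): Delta=-1.0000 Bond=337.7500
(2,1): Delta=-1.0000 Bond=337.7500
(2,2): Delta=-0.4539 Bond=218.6704
(3,0): Delta=-1.0000 Bond=361.3925
(3,1): Delta=-1.0000 Bond=361.3925
(3,2): Delta=-1.0000 Bond=361.3925
(3,3): Delta=-0.1830 Bond=110.2027
V0=145.0129

No-arbitrage ⇒ martingale measure with p* = (R−d)/(u−d) = 0.5072.
Terminal values V(4,·): V(4,0)=342.8856, V(4,1)=300.9064, V(4,2)=218.6971, V(4,3)=57.7040, V(4,4)=0.0000
Node (3,0) S=60.8394: V=(p*·300.9064+(1−p*)·342.8856)/1.07=300.5531; Δ=(300.9064−342.8856)/(85.7836−43.8044)=-1.0000; B=V−Δ·S=361.3925
Node (3,1) S=119.1439: V=(p*·218.6971+(1−p*)·300.9064)/1.07=242.2487; Δ=(218.6971−300.9064)/(167.9929−85.7836)=-1.0000; B=V−Δ·S=361.3925
Node (3,2) S=233.3234: V=(p*·57.7040+(1−p*)·218.6971)/1.07=128.0691; Δ=(57.7040−218.6971)/(328.9860−167.9929)=-1.0000; B=V−Δ·S=361.3925
Node (3,3) S=456.9250: V=(p*·0.0000+(1−p*)·57.7040)/1.07=26.5737; Δ=(0.0000−57.7040)/(644.2643−328.9860)=-0.1830; B=V−Δ·S=110.2027
Node (2,0) S=84.4992: V=(p*·242.2487+(1−p*)·300.5531)/1.07=253.2508; Δ=(242.2487−300.5531)/(119.1439−60.8394)=-1.0000; B=V−Δ·S=337.7500
Node (2,1) S=165.4776: V=(p*·128.0691+(1−p*)·242.2487)/1.07=172.2724; Δ=(128.0691−242.2487)/(233.3234−119.1439)=-1.0000; B=V−Δ·S=337.7500
Node (2,2) S=324.0603: V=(p*·26.5737+(1−p*)·128.0691)/1.07=71.5756; Δ=(26.5737−128.0691)/(456.9250−233.3234)=-0.4539; B=V−Δ·S=218.6704
Node (1,0) S=117.3600: V=(p*·172.2724+(1−p*)·253.2508)/1.07=198.2942; Δ=(172.2724−253.2508)/(165.4776−84.4992)=-1.0000; B=V−Δ·S=315.6542
Node (1,1) S=229.8300: V=(p*·71.5756+(1−p*)·172.2724)/1.07=113.2657; Δ=(71.5756−172.2724)/(324.0603−165.4776)=-0.6350; B=V−Δ·S=259.2031
Node (0,0) S=163.0000: V=(p*·113.2657+(1−p*)·198.2942)/1.07=145.0129; Δ=(113.2657−198.2942)/(229.8300−117.3600)=-0.7560; B=V−Δ·S=268.2426
Root portfolio cost Δ·163+B reproduces V0=145.0129.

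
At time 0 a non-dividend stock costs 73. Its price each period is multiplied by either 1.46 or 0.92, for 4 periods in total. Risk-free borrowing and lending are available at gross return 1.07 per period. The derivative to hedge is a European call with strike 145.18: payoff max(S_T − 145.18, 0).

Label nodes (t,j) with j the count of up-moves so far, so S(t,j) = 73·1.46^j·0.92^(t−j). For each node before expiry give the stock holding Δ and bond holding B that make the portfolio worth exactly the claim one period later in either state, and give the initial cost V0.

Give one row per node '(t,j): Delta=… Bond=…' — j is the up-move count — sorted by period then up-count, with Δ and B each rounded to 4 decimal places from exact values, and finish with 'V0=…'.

The replicating-portfolio and risk-neutral prices coincide; use p* = (1.07−0.92)/(1.46−0.92) = 0.2778 for the latter.
Terminal payoffs: V(4,0)=0.0000, V(4,1)=0.0000, V(4,2)=0.0000, V(4,3)=63.8311, V(4,4)=186.5115
  t=3,j=0: stock 56.8442 → up 82.9926 (V=0.0000), down 52.2967 (V=0.0000). Price 0.0000; hedge Δ=0.0000, bond B=0.0000.
  t=3,j=1: stock 90.2093 → up 131.7056 (V=0.0000), down 82.9926 (V=0.0000). Price 0.0000; hedge Δ=0.0000, bond B=0.0000.
  t=3,j=2: stock 143.1583 → up 209.0111 (V=63.8311), down 131.7056 (V=0.0000). Price 16.5709; hedge Δ=0.8257, bond B=-101.6348.
  t=3,j=3: stock 227.1859 → up 331.6915 (V=186.5115), down 209.0111 (V=63.8311). Price 91.5037; hedge Δ=1.0000, bond B=-135.6822.
  t=2,j=0: stock 61.7872 → up 90.2093 (V=0.0000), down 56.8442 (V=0.0000). Price 0.0000; hedge Δ=0.0000, bond B=0.0000.
  t=2,j=1: stock 98.0536 → up 143.1583 (V=16.5709), down 90.2093 (V=0.0000). Price 4.3019; hedge Δ=0.3130, bond B=-26.3849.
  t=2,j=2: stock 155.6068 → up 227.1859 (V=91.5037), down 143.1583 (V=16.5709). Price 34.9398; hedge Δ=0.8918, bond B=-103.8247.
  t=1,j=0: stock 67.1600 → up 98.0536 (V=4.3019), down 61.7872 (V=0.0000). Price 1.1168; hedge Δ=0.1186, bond B=-6.8497.
  t=1,j=1: stock 106.5800 → up 155.6068 (V=34.9398), down 98.0536 (V=4.3019). Price 11.9742; hedge Δ=0.5323, bond B=-44.7626.
  t=0,j=0: stock 73.0000 → up 106.5800 (V=11.9742), down 67.1600 (V=1.1168). Price 3.8624; hedge Δ=0.2754, bond B=-16.2440.
Root portfolio cost Δ·73+B reproduces V0=3.8624.

(0,0): Delta=0.2754 Bond=-16.2440
(1,0): Delta=0.1186 Bond=-6.8497
(1,1): Delta=0.5323 Bond=-44.7626
(2,0): Delta=0.0000 Bond=0.0000
(2,1): Delta=0.3130 Bond=-26.3849
(2,2): Delta=0.8918 Bond=-103.8247
(3,0): Delta=0.0000 Bond=0.0000
(3,1): Delta=0.0000 Bond=0.0000
(3,2): Delta=0.8257 Bond=-101.6348
(3,3): Delta=1.0000 Bond=-135.6822
V0=3.8624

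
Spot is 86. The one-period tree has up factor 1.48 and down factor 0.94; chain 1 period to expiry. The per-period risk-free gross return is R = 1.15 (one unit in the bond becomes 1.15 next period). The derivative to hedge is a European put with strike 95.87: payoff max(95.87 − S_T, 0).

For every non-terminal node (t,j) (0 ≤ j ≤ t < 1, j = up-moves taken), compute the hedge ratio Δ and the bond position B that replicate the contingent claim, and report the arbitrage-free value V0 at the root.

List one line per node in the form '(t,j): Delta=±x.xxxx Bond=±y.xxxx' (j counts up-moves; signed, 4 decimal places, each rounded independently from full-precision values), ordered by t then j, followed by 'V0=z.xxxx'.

(0,0): Delta=-0.3236 Bond=35.8203
V0=7.9870

No-arbitrage ⇒ martingale measure with p* = (R−d)/(u−d) = 0.3889.
Terminal payoffs: V(1,0)=15.0300, V(1,1)=0.0000
Node (0,0) S=86.0000: V=(p*·0.0000+(1−p*)·15.0300)/1.15=7.9870; Δ=(0.0000−15.0300)/(127.2800−80.8400)=-0.3236; B=V−Δ·S=35.8203
Self-financing check: at every node Δ·S+B equals the discounted successor values.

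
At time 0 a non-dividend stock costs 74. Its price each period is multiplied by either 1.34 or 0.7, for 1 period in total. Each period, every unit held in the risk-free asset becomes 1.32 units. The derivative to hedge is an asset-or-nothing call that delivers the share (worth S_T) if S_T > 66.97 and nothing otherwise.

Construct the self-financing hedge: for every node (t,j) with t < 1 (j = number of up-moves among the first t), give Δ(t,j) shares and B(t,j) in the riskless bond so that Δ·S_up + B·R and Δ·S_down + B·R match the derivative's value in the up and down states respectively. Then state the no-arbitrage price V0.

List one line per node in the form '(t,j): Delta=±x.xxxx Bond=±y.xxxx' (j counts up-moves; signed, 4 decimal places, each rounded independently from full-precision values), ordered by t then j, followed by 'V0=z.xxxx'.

(0,0): Delta=2.0937 Bond=-82.1638
V0=72.7737

Risk-neutral probability p* = (R−d)/(u−d) = (1.32−0.7)/(1.34−0.7) = 0.9688.
Payoff layer (t=1): V(1,0)=0.0000, V(1,1)=99.1600
(0,0): S=74.0000. Δ = (V_up−V_dn)/(S_up−S_dn) = (99.1600−0.0000)/(99.1600−51.8000) = 2.0937. V = [p*·99.1600 + (1−p*)·0.0000]/1.32 = 72.7737. B = V − Δ·S = -82.1638.
Self-financing check: at every node Δ·S+B equals the discounted successor values.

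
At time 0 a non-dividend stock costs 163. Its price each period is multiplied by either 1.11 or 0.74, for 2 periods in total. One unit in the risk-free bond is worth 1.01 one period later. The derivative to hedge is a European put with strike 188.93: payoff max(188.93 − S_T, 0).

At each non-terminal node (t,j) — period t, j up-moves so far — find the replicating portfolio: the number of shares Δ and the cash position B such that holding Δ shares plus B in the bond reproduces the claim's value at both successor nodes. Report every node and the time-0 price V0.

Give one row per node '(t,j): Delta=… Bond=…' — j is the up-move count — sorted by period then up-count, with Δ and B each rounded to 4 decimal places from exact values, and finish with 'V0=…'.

(0,0): Delta=-0.8574 Bond=168.1787
(1,0): Delta=-1.0000 Bond=187.0594
(1,1): Delta=-0.8222 Bond=163.4905
V0=28.4205

No-arbitrage ⇒ martingale measure with p* = (R−d)/(u−d) = 0.7297.
Payoff layer (t=2): V(2,0)=99.6712, V(2,1)=55.0418, V(2,2)=0.0000
  t=1,j=0: stock 120.6200 → up 133.8882 (V=55.0418), down 89.2588 (V=99.6712). Price 66.4394; hedge Δ=-1.0000, bond B=187.0594.
  t=1,j=1: stock 180.9300 → up 200.8323 (V=0.0000), down 133.8882 (V=55.0418). Price 14.7289; hedge Δ=-0.8222, bond B=163.4905.
  t=0,j=0: stock 163.0000 → up 180.9300 (V=14.7289), down 120.6200 (V=66.4394). Price 28.4205; hedge Δ=-0.8574, bond B=168.1787.
Check: Δ(0,0)·S0 + B(0,0) = 28.4205 = V0.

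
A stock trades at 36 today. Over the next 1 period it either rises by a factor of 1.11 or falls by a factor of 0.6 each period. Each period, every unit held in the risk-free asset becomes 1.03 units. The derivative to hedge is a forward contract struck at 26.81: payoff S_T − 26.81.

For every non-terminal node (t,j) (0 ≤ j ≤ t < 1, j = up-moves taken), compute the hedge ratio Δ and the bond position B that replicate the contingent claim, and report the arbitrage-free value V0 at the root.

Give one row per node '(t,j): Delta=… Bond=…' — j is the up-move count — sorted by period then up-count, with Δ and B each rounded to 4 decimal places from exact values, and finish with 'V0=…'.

No-arbitrage ⇒ martingale measure with p* = (R−d)/(u−d) = 0.8431.
Terminal values V(1,·): V(1,0)=-5.2100, V(1,1)=13.1500
(0,0): S=36.0000. Δ = (V_up−V_dn)/(S_up−S_dn) = (13.1500−-5.2100)/(39.9600−21.6000) = 1.0000. V = [p*·13.1500 + (1−p*)·-5.2100]/1.03 = 9.9709. B = V − Δ·S = -26.0291.
Root portfolio cost Δ·36+B reproduces V0=9.9709.

(0,0): Delta=1.0000 Bond=-26.0291
V0=9.9709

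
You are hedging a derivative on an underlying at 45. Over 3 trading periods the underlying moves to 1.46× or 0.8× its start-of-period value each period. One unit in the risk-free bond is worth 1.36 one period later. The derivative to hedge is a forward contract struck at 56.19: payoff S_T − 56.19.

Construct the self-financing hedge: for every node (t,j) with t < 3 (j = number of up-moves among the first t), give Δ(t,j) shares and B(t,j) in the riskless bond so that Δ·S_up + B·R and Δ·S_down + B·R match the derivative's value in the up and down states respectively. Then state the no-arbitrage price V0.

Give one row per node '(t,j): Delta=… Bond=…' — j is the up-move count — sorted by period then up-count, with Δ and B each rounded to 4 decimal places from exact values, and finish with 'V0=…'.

(0,0): Delta=1.0000 Bond=-22.3379
(1,0): Delta=1.0000 Bond=-30.3795
(1,1): Delta=1.0000 Bond=-30.3795
(2,0): Delta=1.0000 Bond=-41.3162
(2,1): Delta=1.0000 Bond=-41.3162
(2,2): Delta=1.0000 Bond=-41.3162
V0=22.6621

The replicating-portfolio and risk-neutral prices coincide; use p* = (1.36−0.8)/(1.46−0.8) = 0.8485 for the latter.
At expiry t=3: V(3,0)=-33.1500, V(3,1)=-14.1420, V(3,2)=20.5476, V(3,3)=83.8561
(2,0): S=28.8000. Δ = (V_up−V_dn)/(S_up−S_dn) = (-14.1420−-33.1500)/(42.0480−23.0400) = 1.0000. V = [p*·-14.1420 + (1−p*)·-33.1500]/1.36 = -12.5162. B = V − Δ·S = -41.3162.
(2,1): S=52.5600. Δ = (V_up−V_dn)/(S_up−S_dn) = (20.5476−-14.1420)/(76.7376−42.0480) = 1.0000. V = [p*·20.5476 + (1−p*)·-14.1420]/1.36 = 11.2438. B = V − Δ·S = -41.3162.
(2,2): S=95.9220. Δ = (V_up−V_dn)/(S_up−S_dn) = (83.8561−20.5476)/(140.0461−76.7376) = 1.0000. V = [p*·83.8561 + (1−p*)·20.5476]/1.36 = 54.6058. B = V − Δ·S = -41.3162.
(1,0): S=36.0000. Δ = (V_up−V_dn)/(S_up−S_dn) = (11.2438−-12.5162)/(52.5600−28.8000) = 1.0000. V = [p*·11.2438 + (1−p*)·-12.5162]/1.36 = 5.6205. B = V − Δ·S = -30.3795.
(1,1): S=65.7000. Δ = (V_up−V_dn)/(S_up−S_dn) = (54.6058−11.2438)/(95.9220−52.5600) = 1.0000. V = [p*·54.6058 + (1−p*)·11.2438]/1.36 = 35.3205. B = V − Δ·S = -30.3795.
(0,0): S=45.0000. Δ = (V_up−V_dn)/(S_up−S_dn) = (35.3205−5.6205)/(65.7000−36.0000) = 1.0000. V = [p*·35.3205 + (1−p*)·5.6205]/1.36 = 22.6621. B = V − Δ·S = -22.3379.
The time-0 hedge costs 22.6621, which is the no-arbitrage price.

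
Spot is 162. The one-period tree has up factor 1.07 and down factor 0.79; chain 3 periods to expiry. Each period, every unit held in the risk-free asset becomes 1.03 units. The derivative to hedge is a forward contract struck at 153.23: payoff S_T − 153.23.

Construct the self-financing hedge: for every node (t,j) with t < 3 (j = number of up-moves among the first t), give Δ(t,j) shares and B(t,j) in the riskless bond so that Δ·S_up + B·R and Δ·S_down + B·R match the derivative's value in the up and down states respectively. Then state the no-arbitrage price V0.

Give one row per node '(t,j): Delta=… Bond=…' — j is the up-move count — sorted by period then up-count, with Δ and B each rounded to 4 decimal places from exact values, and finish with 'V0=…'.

(0,0): Delta=1.0000 Bond=-140.2272
(1,0): Delta=1.0000 Bond=-144.4340
(1,1): Delta=1.0000 Bond=-144.4340
(2,0): Delta=1.0000 Bond=-148.7670
(2,1): Delta=1.0000 Bond=-148.7670
(2,2): Delta=1.0000 Bond=-148.7670
V0=21.7728

No-arbitrage ⇒ martingale measure with p* = (R−d)/(u−d) = 0.8571.
Terminal payoffs: V(3,0)=-73.3577, V(3,1)=-45.0485, V(3,2)=-6.7057, V(3,3)=45.2270
Node (2,0) S=101.1042: V=(p*·-45.0485+(1−p*)·-73.3577)/1.03=-47.6628; Δ=(-45.0485−-73.3577)/(108.1815−79.8723)=1.0000; B=V−Δ·S=-148.7670
Node (2,1) S=136.9386: V=(p*·-6.7057+(1−p*)·-45.0485)/1.03=-11.8284; Δ=(-6.7057−-45.0485)/(146.5243−108.1815)=1.0000; B=V−Δ·S=-148.7670
Node (2,2) S=185.4738: V=(p*·45.2270+(1−p*)·-6.7057)/1.03=36.7068; Δ=(45.2270−-6.7057)/(198.4570−146.5243)=1.0000; B=V−Δ·S=-148.7670
Node (1,0) S=127.9800: V=(p*·-11.8284+(1−p*)·-47.6628)/1.03=-16.4540; Δ=(-11.8284−-47.6628)/(136.9386−101.1042)=1.0000; B=V−Δ·S=-144.4340
Node (1,1) S=173.3400: V=(p*·36.7068+(1−p*)·-11.8284)/1.03=28.9060; Δ=(36.7068−-11.8284)/(185.4738−136.9386)=1.0000; B=V−Δ·S=-144.4340
Node (0,0) S=162.0000: V=(p*·28.9060+(1−p*)·-16.4540)/1.03=21.7728; Δ=(28.9060−-16.4540)/(173.3400−127.9800)=1.0000; B=V−Δ·S=-140.2272
Root portfolio cost Δ·162+B reproduces V0=21.7728.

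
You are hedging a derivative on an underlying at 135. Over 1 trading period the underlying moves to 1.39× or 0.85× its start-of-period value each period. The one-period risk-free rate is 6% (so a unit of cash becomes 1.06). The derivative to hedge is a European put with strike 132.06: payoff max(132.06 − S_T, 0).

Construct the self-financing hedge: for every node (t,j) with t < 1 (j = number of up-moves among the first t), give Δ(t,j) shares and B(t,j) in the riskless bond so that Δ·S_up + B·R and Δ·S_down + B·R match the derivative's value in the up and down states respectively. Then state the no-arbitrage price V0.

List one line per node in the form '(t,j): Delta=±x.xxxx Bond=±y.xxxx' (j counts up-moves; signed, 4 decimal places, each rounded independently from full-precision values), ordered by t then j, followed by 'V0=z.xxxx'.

The replicating-portfolio and risk-neutral prices coincide; use p* = (1.06−0.85)/(1.39−0.85) = 0.3889 for the latter.
Payoff layer (t=1): V(1,0)=17.3100, V(1,1)=0.0000
(0,0): S=135.0000. Δ = (V_up−V_dn)/(S_up−S_dn) = (0.0000−17.3100)/(187.6500−114.7500) = -0.2374. V = [p*·0.0000 + (1−p*)·17.3100]/1.06 = 9.9796. B = V − Δ·S = 42.0351.
Check: Δ(0,0)·S0 + B(0,0) = 9.9796 = V0.

(0,0): Delta=-0.2374 Bond=42.0351
V0=9.9796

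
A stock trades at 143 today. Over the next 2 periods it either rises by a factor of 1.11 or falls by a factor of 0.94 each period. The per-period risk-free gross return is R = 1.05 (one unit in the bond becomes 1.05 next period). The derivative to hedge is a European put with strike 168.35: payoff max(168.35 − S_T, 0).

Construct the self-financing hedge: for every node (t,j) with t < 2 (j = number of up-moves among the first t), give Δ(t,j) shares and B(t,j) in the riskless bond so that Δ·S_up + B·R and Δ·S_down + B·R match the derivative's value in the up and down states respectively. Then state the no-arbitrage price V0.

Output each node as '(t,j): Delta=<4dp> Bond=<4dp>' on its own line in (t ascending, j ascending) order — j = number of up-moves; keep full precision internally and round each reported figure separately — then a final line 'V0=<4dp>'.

(0,0): Delta=-0.8013 Bond=127.2549
(1,0): Delta=-1.0000 Bond=160.3333
(1,1): Delta=-0.7094 Bond=119.0455
V0=12.6758

Risk-neutral probability p* = (R−d)/(u−d) = (1.05−0.94)/(1.11−0.94) = 0.6471.
At expiry t=2: V(2,0)=41.9952, V(2,1)=19.1438, V(2,2)=0.0000
(1,0): S=134.4200. Δ = (V_up−V_dn)/(S_up−S_dn) = (19.1438−41.9952)/(149.2062−126.3548) = -1.0000. V = [p*·19.1438 + (1−p*)·41.9952]/1.05 = 25.9133. B = V − Δ·S = 160.3333.
(1,1): S=158.7300. Δ = (V_up−V_dn)/(S_up−S_dn) = (0.0000−19.1438)/(176.1903−149.2062) = -0.7094. V = [p*·0.0000 + (1−p*)·19.1438]/1.05 = 6.4349. B = V − Δ·S = 119.0455.
(0,0): S=143.0000. Δ = (V_up−V_dn)/(S_up−S_dn) = (6.4349−25.9133)/(158.7300−134.4200) = -0.8013. V = [p*·6.4349 + (1−p*)·25.9133]/1.05 = 12.6758. B = V − Δ·S = 127.2549.
Each (Δ,B) replicates both successor values, so the strategy is self-financing and V0 is arbitrage-free.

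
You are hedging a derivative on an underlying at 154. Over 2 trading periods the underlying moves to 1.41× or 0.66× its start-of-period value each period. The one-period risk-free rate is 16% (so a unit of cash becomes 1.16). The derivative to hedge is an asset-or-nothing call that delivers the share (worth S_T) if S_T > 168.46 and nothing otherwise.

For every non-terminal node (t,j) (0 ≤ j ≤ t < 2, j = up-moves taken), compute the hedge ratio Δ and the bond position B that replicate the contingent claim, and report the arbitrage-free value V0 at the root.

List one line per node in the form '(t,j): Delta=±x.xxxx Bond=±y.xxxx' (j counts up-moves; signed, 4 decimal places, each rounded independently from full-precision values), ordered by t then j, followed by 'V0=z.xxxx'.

(0,0): Delta=1.5234 Bond=-133.4856
(1,0): Delta=0.0000 Bond=0.0000
(1,1): Delta=1.8800 Bond=-232.2649
V0=101.1254

Under the risk-neutral measure, an up-move has probability p* = (R−d)/(u−d) = 0.6667 and values discount at R = 1.16.
Payoff layer (t=2): V(2,0)=0.0000, V(2,1)=0.0000, V(2,2)=306.1674
  t=1,j=0: stock 101.6400 → up 143.3124 (V=0.0000), down 67.0824 (V=0.0000). Price 0.0000; hedge Δ=0.0000, bond B=0.0000.
  t=1,j=1: stock 217.1400 → up 306.1674 (V=306.1674), down 143.3124 (V=0.0000). Price 175.9583; hedge Δ=1.8800, bond B=-232.2649.
  t=0,j=0: stock 154.0000 → up 217.1400 (V=175.9583), down 101.6400 (V=0.0000). Price 101.1254; hedge Δ=1.5234, bond B=-133.4856.
Check: Δ(0,0)·S0 + B(0,0) = 101.1254 = V0.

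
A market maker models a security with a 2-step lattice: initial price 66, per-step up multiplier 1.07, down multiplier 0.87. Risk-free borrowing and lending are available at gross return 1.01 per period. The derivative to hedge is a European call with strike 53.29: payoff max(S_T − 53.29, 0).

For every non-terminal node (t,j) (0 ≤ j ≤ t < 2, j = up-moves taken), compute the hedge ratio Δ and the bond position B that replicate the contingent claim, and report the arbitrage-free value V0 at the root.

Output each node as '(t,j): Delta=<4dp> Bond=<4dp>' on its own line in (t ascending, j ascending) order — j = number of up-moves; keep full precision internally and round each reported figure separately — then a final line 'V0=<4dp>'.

No-arbitrage ⇒ martingale measure with p* = (R−d)/(u−d) = 0.7000.
Payoff layer (t=2): V(2,0)=0.0000, V(2,1)=8.1494, V(2,2)=22.2734
Node (1,0) S=57.4200: V=(p*·8.1494+(1−p*)·0.0000)/1.01=5.6481; Δ=(8.1494−0.0000)/(61.4394−49.9554)=0.7096; B=V−Δ·S=-35.0989
Node (1,1) S=70.6200: V=(p*·22.2734+(1−p*)·8.1494)/1.01=17.8576; Δ=(22.2734−8.1494)/(75.5634−61.4394)=1.0000; B=V−Δ·S=-52.7624
Node (0,0) S=66.0000: V=(p*·17.8576+(1−p*)·5.6481)/1.01=14.0542; Δ=(17.8576−5.6481)/(70.6200−57.4200)=0.9250; B=V−Δ·S=-46.9934
Root portfolio cost Δ·66+B reproduces V0=14.0542.

(0,0): Delta=0.9250 Bond=-46.9934
(1,0): Delta=0.7096 Bond=-35.0989
(1,1): Delta=1.0000 Bond=-52.7624
V0=14.0542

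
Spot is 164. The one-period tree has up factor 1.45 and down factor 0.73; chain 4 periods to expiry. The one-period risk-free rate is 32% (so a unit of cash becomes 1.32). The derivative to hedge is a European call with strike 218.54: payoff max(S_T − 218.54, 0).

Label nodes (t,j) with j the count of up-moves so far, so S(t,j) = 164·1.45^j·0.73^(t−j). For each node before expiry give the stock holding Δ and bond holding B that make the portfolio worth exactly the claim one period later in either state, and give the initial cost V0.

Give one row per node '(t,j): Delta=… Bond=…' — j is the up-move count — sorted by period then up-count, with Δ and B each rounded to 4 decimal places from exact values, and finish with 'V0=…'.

Under the risk-neutral measure, an up-move has probability p* = (R−d)/(u−d) = 0.8194 and values discount at R = 1.32.
Terminal values V(4,·): V(4,0)=0.0000, V(4,1)=0.0000, V(4,2)=0.0000, V(4,3)=146.4414, V(4,4)=506.4230
  t=3,j=0: stock 63.7988 → up 92.5082 (V=0.0000), down 46.5731 (V=0.0000). Price 0.0000; hedge Δ=0.0000, bond B=0.0000.
  t=3,j=1: stock 126.7236 → up 183.7492 (V=0.0000), down 92.5082 (V=0.0000). Price 0.0000; hedge Δ=0.0000, bond B=0.0000.
  t=3,j=2: stock 251.7113 → up 364.9814 (V=146.4414), down 183.7492 (V=0.0000). Price 90.9095; hedge Δ=0.8080, bond B=-112.4813.
  t=3,j=3: stock 499.9745 → up 724.9630 (V=506.4230), down 364.9814 (V=146.4414). Price 334.4139; hedge Δ=1.0000, bond B=-165.5606.
  t=2,j=0: stock 87.3956 → up 126.7236 (V=0.0000), down 63.7988 (V=0.0000). Price 0.0000; hedge Δ=0.0000, bond B=0.0000.
  t=2,j=1: stock 173.5940 → up 251.7113 (V=90.9095), down 126.7236 (V=0.0000). Price 56.4358; hedge Δ=0.7273, bond B=-69.8274.
  t=2,j=2: stock 344.8100 → up 499.9745 (V=334.4139), down 251.7113 (V=90.9095). Price 220.0362; hedge Δ=0.9808, bond B=-118.1643.
  t=1,j=0: stock 119.7200 → up 173.5940 (V=56.4358), down 87.3956 (V=0.0000). Price 35.0349; hedge Δ=0.6547, bond B=-43.3482.
  t=1,j=1: stock 237.8000 → up 344.8100 (V=220.0362), down 173.5940 (V=56.4358). Price 144.3161; hedge Δ=0.9555, bond B=-82.9067.
  t=0,j=0: stock 164.0000 → up 237.8000 (V=144.3161), down 119.7200 (V=35.0349). Price 94.3824; hedge Δ=0.9255, bond B=-57.3971.
Self-financing check: at every node Δ·S+B equals the discounted successor values.

(0,0): Delta=0.9255 Bond=-57.3971
(1,0): Delta=0.6547 Bond=-43.3482
(1,1): Delta=0.9555 Bond=-82.9067
(2,0): Delta=0.0000 Bond=0.0000
(2,1): Delta=0.7273 Bond=-69.8274
(2,2): Delta=0.9808 Bond=-118.1643
(3,0): Delta=0.0000 Bond=0.0000
(3,1): Delta=0.0000 Bond=0.0000
(3,2): Delta=0.8080 Bond=-112.4813
(3,3): Delta=1.0000 Bond=-165.5606
V0=94.3824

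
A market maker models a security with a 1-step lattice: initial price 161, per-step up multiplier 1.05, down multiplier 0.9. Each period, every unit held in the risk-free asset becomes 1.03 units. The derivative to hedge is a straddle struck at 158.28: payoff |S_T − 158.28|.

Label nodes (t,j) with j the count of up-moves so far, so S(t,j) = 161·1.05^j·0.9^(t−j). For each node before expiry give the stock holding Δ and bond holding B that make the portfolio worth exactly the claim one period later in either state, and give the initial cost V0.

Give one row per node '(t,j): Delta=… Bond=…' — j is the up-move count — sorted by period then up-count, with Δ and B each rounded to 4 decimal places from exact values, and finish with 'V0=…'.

(0,0): Delta=-0.1081 Bond=28.1942
V0=10.7942

No-arbitrage ⇒ martingale measure with p* = (R−d)/(u−d) = 0.8667.
Terminal values V(1,·): V(1,0)=13.3800, V(1,1)=10.7700
  t=0,j=0: stock 161.0000 → up 169.0500 (V=10.7700), down 144.9000 (V=13.3800). Price 10.7942; hedge Δ=-0.1081, bond B=28.1942.
Self-financing check: at every node Δ·S+B equals the discounted successor values.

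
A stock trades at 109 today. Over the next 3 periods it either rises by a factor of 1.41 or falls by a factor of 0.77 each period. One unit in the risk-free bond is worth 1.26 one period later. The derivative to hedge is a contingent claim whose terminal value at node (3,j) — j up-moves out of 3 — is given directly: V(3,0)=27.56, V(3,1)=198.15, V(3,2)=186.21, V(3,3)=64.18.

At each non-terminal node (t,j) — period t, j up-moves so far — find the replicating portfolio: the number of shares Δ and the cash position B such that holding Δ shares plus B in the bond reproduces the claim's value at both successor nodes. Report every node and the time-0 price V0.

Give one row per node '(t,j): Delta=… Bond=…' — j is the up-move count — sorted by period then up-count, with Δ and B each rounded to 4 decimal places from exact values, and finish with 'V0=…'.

(0,0): Delta=-0.6000 Bond=130.8370
(1,0): Delta=0.4557 Bond=76.2554
(1,1): Delta=-0.7764 Bond=191.9768
(2,0): Delta=4.1244 Bond=-141.0167
(2,1): Delta=-0.1576 Bond=168.6629
(2,2): Delta=-0.8799 Bond=264.3074
V0=65.4414

The replicating-portfolio and risk-neutral prices coincide; use p* = (1.26−0.77)/(1.41−0.77) = 0.7656 for the latter.
At expiry t=3: V(3,0)=27.5600, V(3,1)=198.1500, V(3,2)=186.2100, V(3,3)=64.1800
  t=2,j=0: stock 64.6261 → up 91.1228 (V=198.1500), down 49.7621 (V=27.5600). Price 125.5301; hedge Δ=4.1244, bond B=-141.0167.
  t=2,j=1: stock 118.3413 → up 166.8612 (V=186.2100), down 91.1228 (V=198.1500). Price 150.0067; hedge Δ=-0.1576, bond B=168.6629.
  t=2,j=2: stock 216.7029 → up 305.5511 (V=64.1800), down 166.8612 (V=186.2100). Price 73.6355; hedge Δ=-0.8799, bond B=264.3074.
  t=1,j=0: stock 83.9300 → up 118.3413 (V=150.0067), down 64.6261 (V=125.5301). Price 114.5000; hedge Δ=0.4557, bond B=76.2554.
  t=1,j=1: stock 153.6900 → up 216.7029 (V=73.6355), down 118.3413 (V=150.0067). Price 72.6468; hedge Δ=-0.7764, bond B=191.9768.
  t=0,j=0: stock 109.0000 → up 153.6900 (V=72.6468), down 83.9300 (V=114.5000). Price 65.4414; hedge Δ=-0.6000, bond B=130.8370.
Root portfolio cost Δ·109+B reproduces V0=65.4414.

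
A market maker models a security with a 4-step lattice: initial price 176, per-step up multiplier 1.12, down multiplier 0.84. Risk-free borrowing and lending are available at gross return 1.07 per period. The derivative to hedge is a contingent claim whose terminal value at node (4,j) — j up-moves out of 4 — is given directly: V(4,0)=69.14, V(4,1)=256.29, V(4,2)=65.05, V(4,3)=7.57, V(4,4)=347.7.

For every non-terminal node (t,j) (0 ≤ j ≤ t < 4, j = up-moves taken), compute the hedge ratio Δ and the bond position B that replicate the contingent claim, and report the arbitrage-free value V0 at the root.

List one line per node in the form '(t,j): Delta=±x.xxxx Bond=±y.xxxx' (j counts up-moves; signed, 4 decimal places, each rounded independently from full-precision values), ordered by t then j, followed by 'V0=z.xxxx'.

The replicating-portfolio and risk-neutral prices coincide; use p* = (1.07−0.84)/(1.12−0.84) = 0.8214 for the latter.
Payoff layer (t=4): V(4,0)=69.1400, V(4,1)=256.2900, V(4,2)=65.0500, V(4,3)=7.5700, V(4,4)=347.7000
  t=3,j=0: stock 104.3159 → up 116.8338 (V=256.2900), down 87.6254 (V=69.1400). Price 208.2901; hedge Δ=6.4074, bond B=-460.1028.
  t=3,j=1: stock 139.0879 → up 155.7784 (V=65.0500), down 116.8338 (V=256.2900). Price 92.7103; hedge Δ=-4.9106, bond B=775.7103.
  t=3,j=2: stock 185.4505 → up 207.7046 (V=7.5700), down 155.7784 (V=65.0500). Price 16.6676; hedge Δ=-1.1070, bond B=221.9533.
  t=3,j=3: stock 247.2673 → up 276.9394 (V=347.7000), down 207.7046 (V=7.5700). Price 268.1893; hedge Δ=4.9127, bond B=-946.5607.
  t=2,j=0: stock 124.1856 → up 139.0879 (V=92.7103), down 104.3159 (V=208.2901). Price 105.9341; hedge Δ=-3.3239, bond B=518.7190.
  t=2,j=1: stock 165.5808 → up 185.4505 (V=16.6676), down 139.0879 (V=92.7103). Price 28.2679; hedge Δ=-1.6402, bond B=299.8490.
  t=2,j=2: stock 220.7744 → up 247.2673 (V=268.1893), down 185.4505 (V=16.6676). Price 208.6679; hedge Δ=4.0688, bond B=-689.6239.
  t=1,j=0: stock 147.8400 → up 165.5808 (V=28.2679), down 124.1856 (V=105.9341). Price 39.3802; hedge Δ=-1.8762, bond B=316.7598.
  t=1,j=1: stock 197.1200 → up 220.7744 (V=208.6679), down 165.5808 (V=28.2679). Price 164.9099; hedge Δ=3.2685, bond B=-479.3760.
  t=0,j=0: stock 176.0000 → up 197.1200 (V=164.9099), down 147.8400 (V=39.3802). Price 133.1719; hedge Δ=2.5473, bond B=-315.1485.
Root portfolio cost Δ·176+B reproduces V0=133.1719.

(0,0): Delta=2.5473 Bond=-315.1485
(1,0): Delta=-1.8762 Bond=316.7598
(1,1): Delta=3.2685 Bond=-479.3760
(2,0): Delta=-3.3239 Bond=518.7190
(2,1): Delta=-1.6402 Bond=299.8490
(2,2): Delta=4.0688 Bond=-689.6239
(3,0): Delta=6.4074 Bond=-460.1028
(3,1): Delta=-4.9106 Bond=775.7103
(3,2): Delta=-1.1070 Bond=221.9533
(3,3): Delta=4.9127 Bond=-946.5607
V0=133.1719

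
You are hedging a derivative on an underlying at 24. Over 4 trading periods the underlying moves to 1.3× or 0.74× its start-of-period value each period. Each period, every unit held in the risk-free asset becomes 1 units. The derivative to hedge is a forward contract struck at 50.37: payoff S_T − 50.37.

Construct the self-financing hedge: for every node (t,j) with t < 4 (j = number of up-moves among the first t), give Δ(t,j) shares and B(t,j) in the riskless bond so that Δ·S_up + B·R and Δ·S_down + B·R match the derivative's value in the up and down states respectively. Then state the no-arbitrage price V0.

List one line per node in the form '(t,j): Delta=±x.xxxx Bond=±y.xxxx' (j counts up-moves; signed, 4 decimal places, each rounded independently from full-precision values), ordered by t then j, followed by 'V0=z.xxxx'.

Since d<R<u, set p* = (R−d)/(u−d) = 0.4643; price each node as the discounted p*-expectation of its children.
Terminal values V(4,·): V(4,0)=-43.1732, V(4,1)=-37.7270, V(4,2)=-28.1593, V(4,3)=-11.3513, V(4,4)=18.1764
Node (3,0) S=9.7254: V=(p*·-37.7270+(1−p*)·-43.1732)/1=-40.6446; Δ=(-37.7270−-43.1732)/(12.6430−7.1968)=1.0000; B=V−Δ·S=-50.3700
Node (3,1) S=17.0851: V=(p*·-28.1593+(1−p*)·-37.7270)/1=-33.2849; Δ=(-28.1593−-37.7270)/(22.2107−12.6430)=1.0000; B=V−Δ·S=-50.3700
Node (3,2) S=30.0144: V=(p*·-11.3513+(1−p*)·-28.1593)/1=-20.3556; Δ=(-11.3513−-28.1593)/(39.0187−22.2107)=1.0000; B=V−Δ·S=-50.3700
Node (3,3) S=52.7280: V=(p*·18.1764+(1−p*)·-11.3513)/1=2.3580; Δ=(18.1764−-11.3513)/(68.5464−39.0187)=1.0000; B=V−Δ·S=-50.3700
Node (2,0) S=13.1424: V=(p*·-33.2849+(1−p*)·-40.6446)/1=-37.2276; Δ=(-33.2849−-40.6446)/(17.0851−9.7254)=1.0000; B=V−Δ·S=-50.3700
Node (2,1) S=23.0880: V=(p*·-20.3556+(1−p*)·-33.2849)/1=-27.2820; Δ=(-20.3556−-33.2849)/(30.0144−17.0851)=1.0000; B=V−Δ·S=-50.3700
Node (2,2) S=40.5600: V=(p*·2.3580+(1−p*)·-20.3556)/1=-9.8100; Δ=(2.3580−-20.3556)/(52.7280−30.0144)=1.0000; B=V−Δ·S=-50.3700
Node (1,0) S=17.7600: V=(p*·-27.2820+(1−p*)·-37.2276)/1=-32.6100; Δ=(-27.2820−-37.2276)/(23.0880−13.1424)=1.0000; B=V−Δ·S=-50.3700
Node (1,1) S=31.2000: V=(p*·-9.8100+(1−p*)·-27.2820)/1=-19.1700; Δ=(-9.8100−-27.2820)/(40.5600−23.0880)=1.0000; B=V−Δ·S=-50.3700
Node (0,0) S=24.0000: V=(p*·-19.1700+(1−p*)·-32.6100)/1=-26.3700; Δ=(-19.1700−-32.6100)/(31.2000−17.7600)=1.0000; B=V−Δ·S=-50.3700
Each (Δ,B) replicates both successor values, so the strategy is self-financing and V0 is arbitrage-free.

(0,0): Delta=1.0000 Bond=-50.3700
(1,0): Delta=1.0000 Bond=-50.3700
(1,1): Delta=1.0000 Bond=-50.3700
(2,0): Delta=1.0000 Bond=-50.3700
(2,1): Delta=1.0000 Bond=-50.3700
(2,2): Delta=1.0000 Bond=-50.3700
(3,0): Delta=1.0000 Bond=-50.3700
(3,1): Delta=1.0000 Bond=-50.3700
(3,2): Delta=1.0000 Bond=-50.3700
(3,3): Delta=1.0000 Bond=-50.3700
V0=-26.3700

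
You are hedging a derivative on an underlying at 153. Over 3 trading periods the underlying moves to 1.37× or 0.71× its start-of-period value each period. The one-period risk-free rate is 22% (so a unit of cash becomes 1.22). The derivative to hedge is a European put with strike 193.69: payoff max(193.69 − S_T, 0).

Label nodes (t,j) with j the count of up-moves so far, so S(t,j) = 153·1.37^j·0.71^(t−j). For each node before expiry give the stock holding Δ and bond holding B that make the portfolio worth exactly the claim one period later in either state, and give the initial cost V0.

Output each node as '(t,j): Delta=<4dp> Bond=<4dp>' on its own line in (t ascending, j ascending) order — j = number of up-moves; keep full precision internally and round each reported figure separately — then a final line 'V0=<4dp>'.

No-arbitrage ⇒ martingale measure with p* = (R−d)/(u−d) = 0.7727.
At expiry t=3: V(3,0)=138.9296, V(3,1)=88.0256, V(3,2)=0.0000, V(3,3)=0.0000
(2,0): S=77.1273. Δ = (V_up−V_dn)/(S_up−S_dn) = (88.0256−138.9296)/(105.6644−54.7604) = -1.0000. V = [p*·88.0256 + (1−p*)·138.9296]/1.22 = 81.6350. B = V − Δ·S = 158.7623.
(2,1): S=148.8231. Δ = (V_up−V_dn)/(S_up−S_dn) = (0.0000−88.0256)/(203.8876−105.6644) = -0.8962. V = [p*·0.0000 + (1−p*)·88.0256]/1.22 = 16.3982. B = V − Δ·S = 149.7703.
(2,2): S=287.1657. Δ = (V_up−V_dn)/(S_up−S_dn) = (0.0000−0.0000)/(393.4170−203.8876) = 0.0000. V = [p*·0.0000 + (1−p*)·0.0000]/1.22 = 0.0000. B = V − Δ·S = 0.0000.
(1,0): S=108.6300. Δ = (V_up−V_dn)/(S_up−S_dn) = (16.3982−81.6350)/(148.8231−77.1273) = -0.9099. V = [p*·16.3982 + (1−p*)·81.6350]/1.22 = 25.5941. B = V − Δ·S = 124.4377.
(1,1): S=209.6100. Δ = (V_up−V_dn)/(S_up−S_dn) = (0.0000−16.3982)/(287.1657−148.8231) = -0.1185. V = [p*·0.0000 + (1−p*)·16.3982]/1.22 = 3.0548. B = V − Δ·S = 27.9006.
(0,0): S=153.0000. Δ = (V_up−V_dn)/(S_up−S_dn) = (3.0548−25.5941)/(209.6100−108.6300) = -0.2232. V = [p*·3.0548 + (1−p*)·25.5941]/1.22 = 6.7028. B = V − Δ·S = 40.8531.
Check: Δ(0,0)·S0 + B(0,0) = 6.7028 = V0.

(0,0): Delta=-0.2232 Bond=40.8531
(1,0): Delta=-0.9099 Bond=124.4377
(1,1): Delta=-0.1185 Bond=27.9006
(2,0): Delta=-1.0000 Bond=158.7623
(2,1): Delta=-0.8962 Bond=149.7703
(2,2): Delta=0.0000 Bond=0.0000
V0=6.7028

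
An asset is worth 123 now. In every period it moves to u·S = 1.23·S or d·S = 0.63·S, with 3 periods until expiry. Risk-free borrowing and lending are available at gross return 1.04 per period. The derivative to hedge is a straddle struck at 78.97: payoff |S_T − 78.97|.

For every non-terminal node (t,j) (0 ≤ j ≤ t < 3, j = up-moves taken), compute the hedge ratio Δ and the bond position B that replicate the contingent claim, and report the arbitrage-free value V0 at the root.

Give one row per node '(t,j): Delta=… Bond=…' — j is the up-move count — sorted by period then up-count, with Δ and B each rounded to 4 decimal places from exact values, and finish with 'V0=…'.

(0,0): Delta=0.7212 Bond=-26.2746
(1,0): Delta=0.0815 Bond=22.2451
(1,1): Delta=0.8731 Bond=-50.2974
(2,0): Delta=-1.0000 Bond=75.9327
(2,1): Delta=0.3382 Bond=-1.3324
(2,2): Delta=1.0000 Bond=-75.9327
V0=62.4345

The replicating-portfolio and risk-neutral prices coincide; use p* = (1.04−0.63)/(1.23−0.63) = 0.6833 for the latter.
Payoff layer (t=3): V(3,0)=48.2142, V(3,1)=18.9230, V(3,2)=38.2646, V(3,3)=149.9166
(2,0): S=48.8187. Δ = (V_up−V_dn)/(S_up−S_dn) = (18.9230−48.2142)/(60.0470−30.7558) = -1.0000. V = [p*·18.9230 + (1−p*)·48.2142]/1.04 = 27.1140. B = V − Δ·S = 75.9327.
(2,1): S=95.3127. Δ = (V_up−V_dn)/(S_up−S_dn) = (38.2646−18.9230)/(117.2346−60.0470) = 0.3382. V = [p*·38.2646 + (1−p*)·18.9230]/1.04 = 30.9036. B = V − Δ·S = -1.3324.
(2,2): S=186.0867. Δ = (V_up−V_dn)/(S_up−S_dn) = (149.9166−38.2646)/(228.8866−117.2346) = 1.0000. V = [p*·149.9166 + (1−p*)·38.2646]/1.04 = 110.1540. B = V − Δ·S = -75.9327.
(1,0): S=77.4900. Δ = (V_up−V_dn)/(S_up−S_dn) = (30.9036−27.1140)/(95.3127−48.8187) = 0.0815. V = [p*·30.9036 + (1−p*)·27.1140]/1.04 = 28.5611. B = V − Δ·S = 22.2451.
(1,1): S=151.2900. Δ = (V_up−V_dn)/(S_up−S_dn) = (110.1540−30.9036)/(186.0867−95.3127) = 0.8731. V = [p*·110.1540 + (1−p*)·30.9036]/1.04 = 81.7866. B = V − Δ·S = -50.2974.
(0,0): S=123.0000. Δ = (V_up−V_dn)/(S_up−S_dn) = (81.7866−28.5611)/(151.2900−77.4900) = 0.7212. V = [p*·81.7866 + (1−p*)·28.5611]/1.04 = 62.4345. B = V − Δ·S = -26.2746.
Root portfolio cost Δ·123+B reproduces V0=62.4345.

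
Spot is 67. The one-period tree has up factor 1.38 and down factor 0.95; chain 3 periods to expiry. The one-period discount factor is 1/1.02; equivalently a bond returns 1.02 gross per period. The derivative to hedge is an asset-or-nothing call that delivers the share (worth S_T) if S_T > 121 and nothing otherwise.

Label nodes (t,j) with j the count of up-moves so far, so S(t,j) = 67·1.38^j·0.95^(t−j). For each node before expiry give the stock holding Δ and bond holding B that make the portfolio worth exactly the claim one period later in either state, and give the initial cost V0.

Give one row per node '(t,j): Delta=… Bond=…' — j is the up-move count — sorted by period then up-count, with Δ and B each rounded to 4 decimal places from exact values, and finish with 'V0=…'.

The replicating-portfolio and risk-neutral prices coincide; use p* = (1.02−0.95)/(1.38−0.95) = 0.1628 for the latter.
Terminal payoffs: V(3,0)=0.0000, V(3,1)=0.0000, V(3,2)=121.2151, V(3,3)=176.0808
(2,0): S=60.4675. Δ = (V_up−V_dn)/(S_up−S_dn) = (0.0000−0.0000)/(83.4451−57.4441) = 0.0000. V = [p*·0.0000 + (1−p*)·0.0000]/1.02 = 0.0000. B = V − Δ·S = 0.0000.
(2,1): S=87.8370. Δ = (V_up−V_dn)/(S_up−S_dn) = (121.2151−0.0000)/(121.2151−83.4451) = 3.2093. V = [p*·121.2151 + (1−p*)·0.0000]/1.02 = 19.3458. B = V − Δ·S = -262.5497.
(2,2): S=127.5948. Δ = (V_up−V_dn)/(S_up−S_dn) = (176.0808−121.2151)/(176.0808−121.2151) = 1.0000. V = [p*·176.0808 + (1−p*)·121.2151]/1.02 = 127.5948. B = V − Δ·S = 0.0000.
(1,0): S=63.6500. Δ = (V_up−V_dn)/(S_up−S_dn) = (19.3458−0.0000)/(87.8370−60.4675) = 0.7068. V = [p*·19.3458 + (1−p*)·0.0000]/1.02 = 3.0876. B = V − Δ·S = -41.9026.
(1,1): S=92.4600. Δ = (V_up−V_dn)/(S_up−S_dn) = (127.5948−19.3458)/(127.5948−87.8370) = 2.7227. V = [p*·127.5948 + (1−p*)·19.3458]/1.02 = 36.2428. B = V − Δ·S = -215.4991.
(0,0): S=67.0000. Δ = (V_up−V_dn)/(S_up−S_dn) = (36.2428−3.0876)/(92.4600−63.6500) = 1.1508. V = [p*·36.2428 + (1−p*)·3.0876]/1.02 = 8.3186. B = V − Δ·S = -68.7868.
Each (Δ,B) replicates both successor values, so the strategy is self-financing and V0 is arbitrage-free.

(0,0): Delta=1.1508 Bond=-68.7868
(1,0): Delta=0.7068 Bond=-41.9026
(1,1): Delta=2.7227 Bond=-215.4991
(2,0): Delta=0.0000 Bond=0.0000
(2,1): Delta=3.2093 Bond=-262.5497
(2,2): Delta=1.0000 Bond=0.0000
V0=8.3186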